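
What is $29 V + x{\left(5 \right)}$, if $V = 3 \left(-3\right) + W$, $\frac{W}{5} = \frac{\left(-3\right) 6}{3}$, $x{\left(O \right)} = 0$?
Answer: $-1131$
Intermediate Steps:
$W = -30$ ($W = 5 \frac{\left(-3\right) 6}{3} = 5 \left(\left(-18\right) \frac{1}{3}\right) = 5 \left(-6\right) = -30$)
$V = -39$ ($V = 3 \left(-3\right) - 30 = -9 - 30 = -39$)
$29 V + x{\left(5 \right)} = 29 \left(-39\right) + 0 = -1131 + 0 = -1131$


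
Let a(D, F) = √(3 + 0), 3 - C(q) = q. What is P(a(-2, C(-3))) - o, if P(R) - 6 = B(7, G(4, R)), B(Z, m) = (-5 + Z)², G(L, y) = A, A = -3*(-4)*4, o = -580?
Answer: 590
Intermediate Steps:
C(q) = 3 - q
a(D, F) = √3
A = 48 (A = 12*4 = 48)
G(L, y) = 48
P(R) = 10 (P(R) = 6 + (-5 + 7)² = 6 + 2² = 6 + 4 = 10)
P(a(-2, C(-3))) - o = 10 - 1*(-580) = 10 + 580 = 590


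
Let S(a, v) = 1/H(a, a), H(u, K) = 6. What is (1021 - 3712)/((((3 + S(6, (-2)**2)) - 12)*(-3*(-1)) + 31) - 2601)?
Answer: 598/577 ≈ 1.0364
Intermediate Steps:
S(a, v) = 1/6
(1021 - 3712)/((((3 + S(6, (-2)**2)) - 12)*(-3*(-1)) + 31) - 2601) = (1021 - 3712)/((((3 + 1/6) - 12)*(-3*(-1)) + 31) - 2601) = -2691/(((19/6 - 12)*3 + 31) - 2601) = -2691/((-53/6*3 + 31) - 2601) = -2691/((-53/2 + 31) - 2601) = -2691/(9/2 - 2601) = -2691/(-5193/2) = -2691*(-2/5193) = 598/577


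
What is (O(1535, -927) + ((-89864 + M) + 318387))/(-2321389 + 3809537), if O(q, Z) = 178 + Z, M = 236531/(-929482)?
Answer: 211711596537/1383206779336 ≈ 0.15306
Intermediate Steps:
M = -236531/929482 (M = 236531*(-1/929482) = -236531/929482 ≈ -0.25448)
(O(1535, -927) + ((-89864 + M) + 318387))/(-2321389 + 3809537) = ((178 - 927) + ((-89864 - 236531/929482) + 318387))/(-2321389 + 3809537) = (-749 + (-83527206979/929482 + 318387))/1488148 = (-749 + 212407778555/929482)*(1/1488148) = (211711596537/929482)*(1/1488148) = 211711596537/1383206779336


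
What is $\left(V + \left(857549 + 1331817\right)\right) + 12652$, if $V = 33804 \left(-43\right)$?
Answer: $748446$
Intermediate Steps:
$V = -1453572$
$\left(V + \left(857549 + 1331817\right)\right) + 12652 = \left(-1453572 + \left(857549 + 1331817\right)\right) + 12652 = \left(-1453572 + 2189366\right) + 12652 = 735794 + 12652 = 748446$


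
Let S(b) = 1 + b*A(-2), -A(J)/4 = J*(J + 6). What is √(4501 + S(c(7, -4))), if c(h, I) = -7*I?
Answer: √5398 ≈ 73.471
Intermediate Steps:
A(J) = -4*J*(6 + J) (A(J) = -4*J*(J + 6) = -4*J*(6 + J))
S(b) = 1 + 32*b (S(b) = 1 + b*(-4*(-2)*(6 - 2)) = 1 + b*(-4*(-2)*4) = 1 + b*32 = 1 + 32*b)
√(4501 + S(c(7, -4))) = √(4501 + (1 + 32*(-7*(-4)))) = √(4501 + (1 + 32*28)) = √(4501 + (1 + 896)) = √(4501 + 897) = √5398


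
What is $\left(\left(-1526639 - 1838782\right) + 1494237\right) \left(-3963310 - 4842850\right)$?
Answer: $16477945693440$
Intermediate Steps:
$\left(\left(-1526639 - 1838782\right) + 1494237\right) \left(-3963310 - 4842850\right) = \left(\left(-1526639 - 1838782\right) + 1494237\right) \left(-8806160\right) = \left(-3365421 + 1494237\right) \left(-8806160\right) = \left(-1871184\right) \left(-8806160\right) = 16477945693440$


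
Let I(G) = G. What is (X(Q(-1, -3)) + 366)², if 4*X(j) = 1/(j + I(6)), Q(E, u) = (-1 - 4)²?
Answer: 2059798225/15376 ≈ 1.3396e+5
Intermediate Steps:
Q(E, u) = 25 (Q(E, u) = (-5)² = 25)
X(j) = 1/(4*(6 + j)) (X(j) = 1/(4*(j + 6)) = 1/(4*(6 + j)))
(X(Q(-1, -3)) + 366)² = (1/(4*(6 + 25)) + 366)² = ((¼)/31 + 366)² = ((¼)*(1/31) + 366)² = (1/124 + 366)² = (45385/124)² = 2059798225/15376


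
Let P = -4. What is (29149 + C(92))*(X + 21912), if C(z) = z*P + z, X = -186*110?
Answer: 41923596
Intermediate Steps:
X = -20460
C(z) = -3*z (C(z) = z*(-4) + z = -4*z + z = -3*z)
(29149 + C(92))*(X + 21912) = (29149 - 3*92)*(-20460 + 21912) = (29149 - 276)*1452 = 28873*1452 = 41923596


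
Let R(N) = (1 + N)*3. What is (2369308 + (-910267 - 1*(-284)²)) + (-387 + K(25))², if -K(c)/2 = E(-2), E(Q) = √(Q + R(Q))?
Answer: 1528134 + 1548*I*√5 ≈ 1.5281e+6 + 3461.4*I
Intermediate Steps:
R(N) = 3 + 3*N
E(Q) = √(3 + 4*Q) (E(Q) = √(Q + (3 + 3*Q)) = √(3 + 4*Q))
K(c) = -2*I*√5 (K(c) = -2*√(3 + 4*(-2)) = -2*√(3 - 8) = -2*I*√5)
(2369308 + (-910267 - 1*(-284)²)) + (-387 + K(25))² = (2369308 + (-910267 - 1*(-284)²)) + (-387 - 2*I*√5)² = (2369308 + (-910267 - 1*80656)) + (-387 - 2*I*√5)² = (2369308 + (-910267 - 80656)) + (-387 - 2*I*√5)² = (2369308 - 990923) + (-387 - 2*I*√5)² = 1378385 + (-387 - 2*I*√5)²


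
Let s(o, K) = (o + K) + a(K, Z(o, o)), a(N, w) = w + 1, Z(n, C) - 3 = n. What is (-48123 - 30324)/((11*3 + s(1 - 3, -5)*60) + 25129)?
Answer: -78447/24862 ≈ -3.1553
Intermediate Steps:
Z(n, C) = 3 + n
a(N, w) = 1 + w
s(o, K) = 4 + K + 2*o (s(o, K) = (o + K) + (1 + (3 + o)) = (K + o) + (4 + o) = 4 + K + 2*o)
(-48123 - 30324)/((11*3 + s(1 - 3, -5)*60) + 25129) = (-48123 - 30324)/((11*3 + (4 - 5 + 2*(1 - 3))*60) + 25129) = -78447/((33 + (4 - 5 + 2*(-2))*60) + 25129) = -78447/((33 + (4 - 5 - 4)*60) + 25129) = -78447/((33 - 5*60) + 25129) = -78447/((33 - 300) + 25129) = -78447/(-267 + 25129) = -78447/24862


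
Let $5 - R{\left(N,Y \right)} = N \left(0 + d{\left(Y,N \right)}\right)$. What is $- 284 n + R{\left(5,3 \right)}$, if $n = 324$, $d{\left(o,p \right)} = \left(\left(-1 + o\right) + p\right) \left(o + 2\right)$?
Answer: $-92186$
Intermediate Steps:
$d{\left(o,p \right)} = \left(2 + o\right) \left(-1 + o + p\right)$ ($d{\left(o,p \right)} = \left(-1 + o + p\right) \left(2 + o\right) = \left(2 + o\right) \left(-1 + o + p\right)$)
$R{\left(N,Y \right)} = 5 - N \left(-2 + Y + Y^{2} + 2 N + N Y\right)$ ($R{\left(N,Y \right)} = 5 - N \left(0 + \left(-2 + Y + Y^{2} + 2 N + Y N\right)\right) = 5 - N \left(0 + \left(-2 + Y + Y^{2} + 2 N + N Y\right)\right) = 5 - N \left(-2 + Y + Y^{2} + 2 N + N Y\right)$)
$- 284 n + R{\left(5,3 \right)} = \left(-284\right) 324 + \left(5 - 5 \left(-2 + 3 + 3^{2} + 2 \cdot 5 + 5 \cdot 3\right)\right) = -92016 + \left(5 - 5 \left(-2 + 3 + 9 + 10 + 15\right)\right) = -92016 + \left(5 - 5 \cdot 35\right) = -92016 + \left(5 - 175\right) = -92016 - 170 = -92186$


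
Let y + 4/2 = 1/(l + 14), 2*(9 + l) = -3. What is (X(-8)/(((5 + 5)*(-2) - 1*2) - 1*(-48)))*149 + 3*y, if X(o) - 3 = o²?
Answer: 68945/182 ≈ 378.82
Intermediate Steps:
l = -21/2 (l = -9 + (½)*(-3) = -9 - 3/2 = -21/2 ≈ -10.500)
y = -12/7 (y = -2 + 1/(-21/2 + 14) = -2 + 1/(7/2) = -2 + 2/7 = -12/7 ≈ -1.7143)
X(o) = 3 + o²
(X(-8)/(((5 + 5)*(-2) - 1*2) - 1*(-48)))*149 + 3*y = ((3 + (-8)²)/(((5 + 5)*(-2) - 1*2) - 1*(-48)))*149 + 3*(-12/7) = ((3 + 64)/((10*(-2) - 2) + 48))*149 - 36/7 = (67/((-20 - 2) + 48))*149 - 36/7 = (67/(-22 + 48))*149 - 36/7 = (67/26)*149 - 36/7 = 9983/26 - 36/7 = 68945/182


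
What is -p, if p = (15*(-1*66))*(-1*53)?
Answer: -52470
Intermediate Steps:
p = 52470 (p = (15*(-66))*(-53) = -990*(-53) = 52470)
-p = -1*52470 = -52470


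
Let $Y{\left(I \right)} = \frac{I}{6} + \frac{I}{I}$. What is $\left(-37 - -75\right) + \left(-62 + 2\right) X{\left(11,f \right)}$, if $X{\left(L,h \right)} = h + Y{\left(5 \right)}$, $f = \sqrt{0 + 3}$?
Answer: $-72 - 60 \sqrt{3} \approx -175.92$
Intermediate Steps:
$Y{\left(I \right)} = 1 + \frac{I}{6}$ ($Y{\left(I \right)} = I \frac{1}{6} + 1 = \frac{I}{6} + 1 = 1 + \frac{I}{6}$)
$f = \sqrt{3} \approx 1.732$
$X{\left(L,h \right)} = \frac{11}{6} + h$ ($X{\left(L,h \right)} = h + \left(1 + \frac{1}{6} \cdot 5\right) = h + \left(1 + \frac{5}{6}\right) = h + \frac{11}{6} = \frac{11}{6} + h$)
$\left(-37 - -75\right) + \left(-62 + 2\right) X{\left(11,f \right)} = \left(-37 - -75\right) + \left(-62 + 2\right) \left(\frac{11}{6} + \sqrt{3}\right) = \left(-37 + 75\right) - 60 \left(\frac{11}{6} + \sqrt{3}\right) = 38 - \left(110 + 60 \sqrt{3}\right) = -72 - 60 \sqrt{3}$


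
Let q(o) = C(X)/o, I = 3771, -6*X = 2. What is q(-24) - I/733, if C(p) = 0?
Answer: -3771/733 ≈ -5.1446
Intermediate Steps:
X = -⅓ (X = -⅙*2 = -⅓ ≈ -0.33333)
q(o) = 0 (q(o) = 0/o = 0)
q(-24) - I/733 = 0 - 3771/733 = -3771/733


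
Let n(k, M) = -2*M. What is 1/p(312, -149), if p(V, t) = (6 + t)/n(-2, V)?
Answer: 48/11 ≈ 4.3636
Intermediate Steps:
p(V, t) = -(6 + t)/(2*V) (p(V, t) = (6 + t)/((-2*V)) = (-1/(2*V))*(6 + t) = -(6 + t)/(2*V))
1/p(312, -149) = 1/((1/2)*(-6 - 1*(-149))/312) = 1/((1/2)*(1/312)*(-6 + 149)) = 1/((1/2)*(1/312)*143) = 1/(11/48) = 48/11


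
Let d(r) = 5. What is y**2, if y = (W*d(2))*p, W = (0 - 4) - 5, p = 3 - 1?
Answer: 8100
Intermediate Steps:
p = 2
W = -9 (W = -4 - 5 = -9)
y = -90 (y = -9*5*2 = -45*2 = -90)
y**2 = (-90)**2 = 8100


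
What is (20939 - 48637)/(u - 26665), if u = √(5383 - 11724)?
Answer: 369283585/355514283 + 13849*I*√6341/355514283 ≈ 1.0387 + 0.003102*I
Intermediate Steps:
u = I*√6341 (u = √(-6341) = I*√6341 ≈ 79.63*I)
(20939 - 48637)/(u - 26665) = (20939 - 48637)/(I*√6341 - 26665) = -27698/(-26665 + I*√6341)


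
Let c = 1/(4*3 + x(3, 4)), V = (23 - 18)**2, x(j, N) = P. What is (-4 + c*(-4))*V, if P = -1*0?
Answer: -325/3 ≈ -108.33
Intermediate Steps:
P = 0
x(j, N) = 0
V = 25 (V = 5**2 = 25)
c = 1/12 (c = 1/(4*3 + 0) = 1/(12 + 0) = 1/12 ≈ 0.083333)
(-4 + c*(-4))*V = (-4 + (1/12)*(-4))*25 = (-4 - 1/3)*25 = -13/3*25 = -325/3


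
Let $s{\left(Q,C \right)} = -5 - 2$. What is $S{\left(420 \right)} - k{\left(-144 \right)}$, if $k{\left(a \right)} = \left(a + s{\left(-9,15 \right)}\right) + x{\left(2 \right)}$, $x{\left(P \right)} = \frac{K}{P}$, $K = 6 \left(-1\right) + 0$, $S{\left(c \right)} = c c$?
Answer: $176554$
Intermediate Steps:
$S{\left(c \right)} = c^{2}$
$K = -6$ ($K = -6 + 0 = -6$)
$x{\left(P \right)} = - \frac{6}{P}$
$s{\left(Q,C \right)} = -7$ ($s{\left(Q,C \right)} = -5 - 2 = -7$)
$k{\left(a \right)} = -10 + a$ ($k{\left(a \right)} = \left(a - 7\right) - \frac{6}{2} = \left(-7 + a\right) - 3 = -10 + a$)
$S{\left(420 \right)} - k{\left(-144 \right)} = 420^{2} - \left(-10 - 144\right) = 176400 - -154 = 176400 + 154 = 176554$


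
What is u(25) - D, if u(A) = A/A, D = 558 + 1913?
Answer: -2470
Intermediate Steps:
D = 2471
u(A) = 1
u(25) - D = 1 - 1*2471 = 1 - 2471 = -2470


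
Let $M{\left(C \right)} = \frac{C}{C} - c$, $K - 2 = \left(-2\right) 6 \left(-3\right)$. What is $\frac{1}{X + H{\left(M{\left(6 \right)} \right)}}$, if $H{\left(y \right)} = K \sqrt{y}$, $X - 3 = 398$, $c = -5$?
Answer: $\frac{401}{152137} - \frac{38 \sqrt{6}}{152137} \approx 0.002024$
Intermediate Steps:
$X = 401$ ($X = 3 + 398 = 401$)
$K = 38$ ($K = 2 + \left(-2\right) 6 \left(-3\right) = 2 - -36 = 2 + 36 = 38$)
$M{\left(C \right)} = 6$ ($M{\left(C \right)} = \frac{C}{C} - -5 = 1 + 5 = 6$)
$H{\left(y \right)} = 38 \sqrt{y}$
$\frac{1}{X + H{\left(M{\left(6 \right)} \right)}} = \frac{1}{401 + 38 \sqrt{6}}$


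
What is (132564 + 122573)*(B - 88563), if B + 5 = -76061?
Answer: -42002949173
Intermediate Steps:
B = -76066 (B = -5 - 76061 = -76066)
(132564 + 122573)*(B - 88563) = (132564 + 122573)*(-76066 - 88563) = 255137*(-164629) = -42002949173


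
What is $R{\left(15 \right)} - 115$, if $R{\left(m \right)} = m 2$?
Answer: $-85$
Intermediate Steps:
$R{\left(m \right)} = 2 m$
$R{\left(15 \right)} - 115 = 2 \cdot 15 - 115 = 30 - 115 = -85$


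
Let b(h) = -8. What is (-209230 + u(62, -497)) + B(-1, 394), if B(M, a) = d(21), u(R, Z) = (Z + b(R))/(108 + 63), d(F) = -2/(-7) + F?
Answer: -250426366/1197 ≈ -2.0921e+5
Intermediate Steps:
d(F) = 2/7 + F (d(F) = -2*(-⅐) + F = 2/7 + F)
u(R, Z) = -8/171 + Z/171 (u(R, Z) = (Z - 8)/(108 + 63) = (-8 + Z)/171 = (-8 + Z)*(1/171) = -8/171 + Z/171)
B(M, a) = 149/7 (B(M, a) = 2/7 + 21 = 149/7)
(-209230 + u(62, -497)) + B(-1, 394) = (-209230 + (-8/171 + (1/171)*(-497))) + 149/7 = (-209230 + (-8/171 - 497/171)) + 149/7 = (-209230 - 505/171) + 149/7 = -35778835/171 + 149/7 = -250426366/1197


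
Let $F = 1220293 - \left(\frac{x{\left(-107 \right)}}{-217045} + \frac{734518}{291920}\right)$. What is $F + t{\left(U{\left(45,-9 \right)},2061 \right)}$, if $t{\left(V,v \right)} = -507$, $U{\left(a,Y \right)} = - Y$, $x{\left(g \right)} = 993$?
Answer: $\frac{1545704181645353}{1267195528} \approx 1.2198 \cdot 10^{6}$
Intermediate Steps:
$F = \frac{1546346649778049}{1267195528}$ ($F = 1220293 - \left(\frac{993}{-217045} + \frac{734518}{291920}\right) = 1220293 - \left(993 \left(- \frac{1}{217045}\right) + 734518 \cdot \frac{1}{291920}\right) = 1220293 - \left(- \frac{993}{217045} + \frac{367259}{145960}\right) = 1220293 - \frac{3182671655}{1267195528} = \frac{1546346649778049}{1267195528} \approx 1.2203 \cdot 10^{6}$)
$F + t{\left(U{\left(45,-9 \right)},2061 \right)} = \frac{1546346649778049}{1267195528} - 507 = \frac{1545704181645353}{1267195528}$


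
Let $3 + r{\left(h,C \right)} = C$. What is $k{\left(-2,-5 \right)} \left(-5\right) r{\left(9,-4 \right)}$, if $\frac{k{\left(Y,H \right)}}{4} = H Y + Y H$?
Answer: $2800$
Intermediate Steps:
$k{\left(Y,H \right)} = 8 H Y$ ($k{\left(Y,H \right)} = 4 \left(H Y + Y H\right) = 4 \left(H Y + H Y\right) = 4 \cdot 2 H Y = 8 H Y$)
$r{\left(h,C \right)} = -3 + C$
$k{\left(-2,-5 \right)} \left(-5\right) r{\left(9,-4 \right)} = 8 \left(-5\right) \left(-2\right) \left(-5\right) \left(-3 - 4\right) = 80 \left(-5\right) \left(-7\right) = \left(-400\right) \left(-7\right) = 2800$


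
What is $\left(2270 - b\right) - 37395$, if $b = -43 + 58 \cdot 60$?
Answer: $-38562$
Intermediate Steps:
$b = 3437$ ($b = -43 + 3480 = 3437$)
$\left(2270 - b\right) - 37395 = \left(2270 - 3437\right) - 37395 = -1167 - 37395 = -38562$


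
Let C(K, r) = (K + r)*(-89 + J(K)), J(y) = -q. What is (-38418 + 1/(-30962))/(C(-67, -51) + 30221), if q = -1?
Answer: -1189498117/1257212010 ≈ -0.94614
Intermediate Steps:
J(y) = 1 (J(y) = -1*(-1) = 1)
C(K, r) = -88*K - 88*r (C(K, r) = (K + r)*(-89 + 1) = (K + r)*(-88) = -88*K - 88*r)
(-38418 + 1/(-30962))/(C(-67, -51) + 30221) = (-38418 + 1/(-30962))/((-88*(-67) - 88*(-51)) + 30221) = (-38418 - 1/30962)/((5896 + 4488) + 30221) = -1189498117/(30962*(10384 + 30221)) = -1189498117/30962/40605 = -1189498117/30962*1/40605 = -1189498117/1257212010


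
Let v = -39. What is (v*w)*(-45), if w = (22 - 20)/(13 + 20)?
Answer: 1170/11 ≈ 106.36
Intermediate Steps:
w = 2/33 ≈ 0.060606
(v*w)*(-45) = -39*2/33*(-45) = -26/11*(-45) = 1170/11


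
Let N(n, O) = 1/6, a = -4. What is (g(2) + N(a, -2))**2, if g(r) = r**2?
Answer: 625/36 ≈ 17.361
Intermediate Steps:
N(n, O) = 1/6
(g(2) + N(a, -2))**2 = (2**2 + 1/6)**2 = (4 + 1/6)**2 = (25/6)**2 = 625/36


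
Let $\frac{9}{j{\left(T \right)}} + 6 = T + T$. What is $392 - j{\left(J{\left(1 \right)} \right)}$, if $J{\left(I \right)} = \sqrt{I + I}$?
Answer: $\frac{5515}{14} + \frac{9 \sqrt{2}}{14} \approx 394.84$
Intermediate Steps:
$J{\left(I \right)} = \sqrt{2} \sqrt{I}$ ($J{\left(I \right)} = \sqrt{2 I} = \sqrt{2} \sqrt{I}$)
$j{\left(T \right)} = \frac{9}{-6 + 2 T}$ ($j{\left(T \right)} = \frac{9}{-6 + \left(T + T\right)} = \frac{9}{-6 + 2 T}$)
$392 - j{\left(J{\left(1 \right)} \right)} = 392 - \frac{9}{2 \left(-3 + \sqrt{2} \sqrt{1}\right)} = 392 - \frac{9}{2 \left(-3 + \sqrt{2} \cdot 1\right)} = 392 - \frac{9}{2 \left(-3 + \sqrt{2}\right)}$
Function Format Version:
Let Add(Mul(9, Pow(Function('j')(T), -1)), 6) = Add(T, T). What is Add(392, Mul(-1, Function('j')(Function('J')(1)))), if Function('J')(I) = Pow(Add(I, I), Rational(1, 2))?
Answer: Add(Rational(5515, 14), Mul(Rational(9, 14), Pow(2, Rational(1, 2)))) ≈ 394.84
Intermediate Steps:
Function('J')(I) = Mul(Pow(2, Rational(1, 2)), Pow(I, Rational(1, 2))) (Function('J')(I) = Pow(Mul(2, I), Rational(1, 2)) = Mul(Pow(2, Rational(1, 2)), Pow(I, Rational(1, 2))))
Function('j')(T) = Mul(9, Pow(Add(-6, Mul(2, T)), -1)) (Function('j')(T) = Mul(9, Pow(Add(-6, Add(T, T)), -1)) = Mul(9, Pow(Add(-6, Mul(2, T)), -1)))
Add(392, Mul(-1, Function('j')(Function('J')(1)))) = Add(392, Mul(-1, Mul(Rational(9, 2), Pow(Add(-3, Mul(Pow(2, Rational(1, 2)), Pow(1, Rational(1, 2)))), -1)))) = Add(392, Mul(-1, Mul(Rational(9, 2), Pow(Add(-3, Mul(Pow(2, Rational(1, 2)), 1)), -1)))) = Add(392, Mul(-1, Mul(Rational(9, 2), Pow(Add(-3, Pow(2, Rational(1, 2))), -1)))) = Add(392, Mul(Rational(-9, 2), Pow(Add(-3, Pow(2, Rational(1, 2))), -1)))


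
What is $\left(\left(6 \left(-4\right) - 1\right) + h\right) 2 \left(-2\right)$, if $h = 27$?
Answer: $-8$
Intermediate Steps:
$\left(\left(6 \left(-4\right) - 1\right) + h\right) 2 \left(-2\right) = \left(\left(6 \left(-4\right) - 1\right) + 27\right) 2 \left(-2\right) = \left(\left(-24 - 1\right) + 27\right) 2 \left(-2\right) = \left(-25 + 27\right) 2 \left(-2\right) = 2 \cdot 2 \left(-2\right) = 4 \left(-2\right) = -8$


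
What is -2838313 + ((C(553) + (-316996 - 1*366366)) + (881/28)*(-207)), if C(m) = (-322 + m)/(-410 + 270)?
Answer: -246973283/70 ≈ -3.5282e+6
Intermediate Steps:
C(m) = 23/10 - m/140 (C(m) = (-322 + m)/(-140) = (-322 + m)*(-1/140) = 23/10 - m/140)
-2838313 + ((C(553) + (-316996 - 1*366366)) + (881/28)*(-207)) = -2838313 + (((23/10 - 1/140*553) + (-316996 - 1*366366)) + (881/28)*(-207)) = -2838313 + (((23/10 - 79/20) + (-316996 - 366366)) + (881*(1/28))*(-207)) = -2838313 + ((-33/20 - 683362) + (881/28)*(-207)) = -2838313 + (-13667273/20 - 182367/28) = -2838313 - 48291373/70 = -246973283/70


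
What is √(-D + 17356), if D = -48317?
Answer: 3*√7297 ≈ 256.27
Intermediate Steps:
√(-D + 17356) = √(-1*(-48317) + 17356) = √(48317 + 17356) = √65673 = 3*√7297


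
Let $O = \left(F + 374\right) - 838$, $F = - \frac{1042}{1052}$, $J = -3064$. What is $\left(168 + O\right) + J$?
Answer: $- \frac{1767881}{526} \approx -3361.0$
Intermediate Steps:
$F = - \frac{521}{526}$ ($F = \left(-1042\right) \frac{1}{1052} = - \frac{521}{526} \approx -0.99049$)
$O = - \frac{244585}{526}$ ($O = \left(- \frac{521}{526} + 374\right) - 838 = \frac{196203}{526} - 838 = - \frac{244585}{526} \approx -464.99$)
$\left(168 + O\right) + J = \left(168 - \frac{244585}{526}\right) - 3064 = - \frac{156217}{526} - 3064 = - \frac{1767881}{526}$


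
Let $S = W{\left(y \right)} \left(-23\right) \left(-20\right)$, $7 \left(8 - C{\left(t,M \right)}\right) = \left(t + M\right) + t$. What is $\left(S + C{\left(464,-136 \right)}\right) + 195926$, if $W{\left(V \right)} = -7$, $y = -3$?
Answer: $\frac{1348206}{7} \approx 1.926 \cdot 10^{5}$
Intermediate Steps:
$C{\left(t,M \right)} = 8 - \frac{2 t}{7} - \frac{M}{7}$ ($C{\left(t,M \right)} = 8 - \frac{\left(t + M\right) + t}{7} = 8 - \frac{\left(M + t\right) + t}{7} = 8 - \frac{M + 2 t}{7} = 8 - \left(\frac{M}{7} + \frac{2 t}{7}\right) = 8 - \frac{2 t}{7} - \frac{M}{7}$)
$S = -3220$ ($S = \left(-7\right) \left(-23\right) \left(-20\right) = 161 \left(-20\right) = -3220$)
$\left(S + C{\left(464,-136 \right)}\right) + 195926 = \left(-3220 - \frac{736}{7}\right) + 195926 = - \frac{23276}{7} + 195926 = \frac{1348206}{7}$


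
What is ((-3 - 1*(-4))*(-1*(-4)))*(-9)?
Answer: -36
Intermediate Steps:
((-3 - 1*(-4))*(-1*(-4)))*(-9) = ((-3 + 4)*4)*(-9) = (1*4)*(-9) = 4*(-9) = -36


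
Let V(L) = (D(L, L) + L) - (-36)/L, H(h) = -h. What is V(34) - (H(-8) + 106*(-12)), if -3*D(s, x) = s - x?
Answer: 22084/17 ≈ 1299.1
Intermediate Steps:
D(s, x) = -s/3 + x/3 (D(s, x) = -(s - x)/3 = -s/3 + x/3)
V(L) = L + 36/L (V(L) = ((-L/3 + L/3) + L) - (-36)/L = (0 + L) + 36/L = L + 36/L)
V(34) - (H(-8) + 106*(-12)) = (34 + 36/34) - (-1*(-8) + 106*(-12)) = (34 + 36*(1/34)) - (8 - 1272) = (34 + 18/17) - 1*(-1264) = 596/17 + 1264 = 22084/17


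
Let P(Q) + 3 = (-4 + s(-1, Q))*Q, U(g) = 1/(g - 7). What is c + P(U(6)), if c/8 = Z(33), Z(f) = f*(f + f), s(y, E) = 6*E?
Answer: 17431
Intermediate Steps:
U(g) = 1/(-7 + g)
P(Q) = -3 + Q*(-4 + 6*Q) (P(Q) = -3 + (-4 + 6*Q)*Q = -3 + Q*(-4 + 6*Q))
Z(f) = 2*f**2 (Z(f) = f*(2*f) = 2*f**2)
c = 17424 (c = 8*(2*33**2) = 8*(2*1089) = 8*2178 = 17424)
c + P(U(6)) = 17424 + (-3 - 4/(-7 + 6) + 6*(1/(-7 + 6))**2) = 17424 + (-3 - 4/(-1) + 6*(1/(-1))**2) = 17424 + (-3 - 4*(-1) + 6*(-1)**2) = 17424 + (-3 + 4 + 6*1) = 17424 + (-3 + 4 + 6) = 17424 + 7 = 17431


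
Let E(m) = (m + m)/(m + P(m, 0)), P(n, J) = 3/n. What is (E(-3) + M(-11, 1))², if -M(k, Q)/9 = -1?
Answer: 441/4 ≈ 110.25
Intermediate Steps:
M(k, Q) = 9 (M(k, Q) = -9*(-1) = 9)
E(m) = 2*m/(m + 3/m) (E(m) = (m + m)/(m + 3/m) = (2*m)/(m + 3/m) = 2*m/(m + 3/m))
(E(-3) + M(-11, 1))² = (2*(-3)²/(3 + (-3)²) + 9)² = (2*9/(3 + 9) + 9)² = (2*9/12 + 9)² = (2*9*(1/12) + 9)² = (3/2 + 9)² = (21/2)² = 441/4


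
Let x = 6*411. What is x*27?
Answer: 66582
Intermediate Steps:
x = 2466
x*27 = 2466*27 = 66582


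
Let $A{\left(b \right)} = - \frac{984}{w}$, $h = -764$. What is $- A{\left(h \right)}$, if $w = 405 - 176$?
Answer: $\frac{984}{229} \approx 4.2969$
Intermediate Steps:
$w = 229$ ($w = 405 - 176 = 229$)
$A{\left(b \right)} = - \frac{984}{229}$
$- A{\left(h \right)} = \left(-1\right) \left(- \frac{984}{229}\right) = \frac{984}{229}$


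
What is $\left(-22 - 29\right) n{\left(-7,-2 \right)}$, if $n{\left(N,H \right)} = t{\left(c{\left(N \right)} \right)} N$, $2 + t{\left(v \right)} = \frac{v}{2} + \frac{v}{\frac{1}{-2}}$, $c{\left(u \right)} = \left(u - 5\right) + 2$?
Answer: $4641$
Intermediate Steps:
$c{\left(u \right)} = -3 + u$ ($c{\left(u \right)} = \left(-5 + u\right) + 2 = -3 + u$)
$t{\left(v \right)} = -2 - \frac{3 v}{2}$ ($t{\left(v \right)} = -2 + \left(\frac{v}{2} + \frac{v}{\frac{1}{-2}}\right) = -2 + \left(v \frac{1}{2} + \frac{v}{- \frac{1}{2}}\right) = -2 + \left(\frac{v}{2} + v \left(-2\right)\right) = -2 + \left(\frac{v}{2} - 2 v\right) = -2 - \frac{3 v}{2}$)
$n{\left(N,H \right)} = N \left(\frac{5}{2} - \frac{3 N}{2}\right)$ ($n{\left(N,H \right)} = \left(-2 - \frac{3 \left(-3 + N\right)}{2}\right) N = \left(-2 - \left(- \frac{9}{2} + \frac{3 N}{2}\right)\right) N = \left(\frac{5}{2} - \frac{3 N}{2}\right) N = N \left(\frac{5}{2} - \frac{3 N}{2}\right)$)
$\left(-22 - 29\right) n{\left(-7,-2 \right)} = \left(-22 - 29\right) \frac{1}{2} \left(-7\right) \left(5 - -21\right) = - 51 \cdot \frac{1}{2} \left(-7\right) \left(5 + 21\right) = - 51 \cdot \frac{1}{2} \left(-7\right) 26 = \left(-51\right) \left(-91\right) = 4641$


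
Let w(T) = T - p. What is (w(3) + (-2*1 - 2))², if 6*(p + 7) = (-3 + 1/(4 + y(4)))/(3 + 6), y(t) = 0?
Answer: 1708249/46656 ≈ 36.614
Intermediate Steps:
p = -1523/216 (p = -7 + ((-3 + 1/(4 + 0))/(3 + 6))/6 = -7 + ((-3 + 1/4)/9)/6 = -7 + ((-3 + ¼)*(⅑))/6 = -7 + (-11/4*⅑)/6 = -7 + (⅙)*(-11/36) = -7 - 11/216 = -1523/216 ≈ -7.0509)
w(T) = 1523/216 + T (w(T) = T - 1*(-1523/216) = T + 1523/216 = 1523/216 + T)
(w(3) + (-2*1 - 2))² = ((1523/216 + 3) + (-2*1 - 2))² = (2171/216 + (-2 - 2))² = (2171/216 - 4)² = (1307/216)² = 1708249/46656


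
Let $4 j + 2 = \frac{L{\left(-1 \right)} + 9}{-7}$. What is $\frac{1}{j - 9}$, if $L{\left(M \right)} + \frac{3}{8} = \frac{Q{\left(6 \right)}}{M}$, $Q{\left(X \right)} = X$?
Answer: $- \frac{32}{307} \approx -0.10423$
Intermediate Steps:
$L{\left(M \right)} = - \frac{3}{8} + \frac{6}{M}$
$j = - \frac{19}{32}$ ($j = - \frac{1}{2} + \frac{\left(\left(- \frac{3}{8} + \frac{6}{-1}\right) + 9\right) \frac{1}{-7}}{4} = - \frac{1}{2} + \frac{\left(\left(- \frac{3}{8} + 6 \left(-1\right)\right) + 9\right) \left(- \frac{1}{7}\right)}{4} = - \frac{1}{2} + \frac{\left(\left(- \frac{3}{8} - 6\right) + 9\right) \left(- \frac{1}{7}\right)}{4} = - \frac{1}{2} + \frac{\left(- \frac{51}{8} + 9\right) \left(- \frac{1}{7}\right)}{4} = - \frac{1}{2} + \frac{\frac{21}{8} \left(- \frac{1}{7}\right)}{4} = - \frac{1}{2} + \frac{1}{4} \left(- \frac{3}{8}\right) = - \frac{1}{2} - \frac{3}{32} = - \frac{19}{32} \approx -0.59375$)
$\frac{1}{j - 9} = \frac{1}{- \frac{19}{32} - 9} = \frac{1}{- \frac{307}{32}} = - \frac{32}{307}$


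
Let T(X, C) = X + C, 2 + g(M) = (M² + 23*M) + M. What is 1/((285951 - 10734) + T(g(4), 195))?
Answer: 1/275522 ≈ 3.6295e-6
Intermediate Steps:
g(M) = -2 + M² + 24*M (g(M) = -2 + ((M² + 23*M) + M) = -2 + (M² + 24*M) = -2 + M² + 24*M)
T(X, C) = C + X
1/((285951 - 10734) + T(g(4), 195)) = 1/((285951 - 10734) + (195 + (-2 + 4² + 24*4))) = 1/(275217 + (195 + (-2 + 16 + 96))) = 1/(275217 + (195 + 110)) = 1/(275217 + 305) = 1/275522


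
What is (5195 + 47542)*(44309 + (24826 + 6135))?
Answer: 3969513990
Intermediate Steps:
(5195 + 47542)*(44309 + (24826 + 6135)) = 52737*(44309 + 30961) = 52737*75270 = 3969513990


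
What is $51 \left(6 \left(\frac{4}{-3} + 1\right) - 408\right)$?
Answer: $-20910$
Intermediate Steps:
$51 \left(6 \left(\frac{4}{-3} + 1\right) - 408\right) = 51 \left(6 \left(4 \left(- \frac{1}{3}\right) + 1\right) - 408\right) = 51 \left(6 \left(- \frac{4}{3} + 1\right) - 408\right) = 51 \left(6 \left(- \frac{1}{3}\right) - 408\right) = 51 \left(-2 - 408\right) = 51 \left(-410\right) = -20910$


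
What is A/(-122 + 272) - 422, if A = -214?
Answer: -31757/75 ≈ -423.43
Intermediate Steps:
A/(-122 + 272) - 422 = -214/(-122 + 272) - 422 = -214/150 - 422 = -214*1/150 - 422 = -107/75 - 422 = -31757/75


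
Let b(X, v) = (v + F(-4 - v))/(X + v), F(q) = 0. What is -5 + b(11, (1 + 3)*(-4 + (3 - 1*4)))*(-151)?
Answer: -3065/9 ≈ -340.56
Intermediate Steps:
b(X, v) = v/(X + v) (b(X, v) = (v + 0)/(X + v) = v/(X + v))
-5 + b(11, (1 + 3)*(-4 + (3 - 1*4)))*(-151) = -5 + (((1 + 3)*(-4 + (3 - 1*4)))/(11 + (1 + 3)*(-4 + (3 - 1*4))))*(-151) = -5 + ((4*(-4 + (3 - 4)))/(11 + 4*(-4 + (3 - 4))))*(-151) = -5 + ((4*(-4 - 1))/(11 + 4*(-4 - 1)))*(-151) = -5 + ((4*(-5))/(11 + 4*(-5)))*(-151) = -5 - 20/(11 - 20)*(-151) = -5 - 20/(-9)*(-151) = -5 - 20*(-⅑)*(-151) = -5 + (20/9)*(-151) = -5 - 3020/9 = -3065/9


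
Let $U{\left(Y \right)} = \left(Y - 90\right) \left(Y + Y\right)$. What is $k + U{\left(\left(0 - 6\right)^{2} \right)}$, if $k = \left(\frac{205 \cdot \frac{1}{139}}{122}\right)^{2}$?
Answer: $- \frac{1118086752407}{287573764} \approx -3888.0$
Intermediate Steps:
$U{\left(Y \right)} = 2 Y \left(-90 + Y\right)$ ($U{\left(Y \right)} = \left(-90 + Y\right) 2 Y = 2 Y \left(-90 + Y\right)$)
$k = \frac{42025}{287573764}$ ($k = \left(205 \cdot \frac{1}{139} \cdot \frac{1}{122}\right)^{2} = \left(\frac{205}{139} \cdot \frac{1}{122}\right)^{2} = \left(\frac{205}{16958}\right)^{2} = \frac{42025}{287573764} \approx 0.00014614$)
$k + U{\left(\left(0 - 6\right)^{2} \right)} = \frac{42025}{287573764} + 2 \left(0 - 6\right)^{2} \left(-90 + \left(0 - 6\right)^{2}\right) = \frac{42025}{287573764} + 2 \left(-6\right)^{2} \left(-90 + \left(-6\right)^{2}\right) = \frac{42025}{287573764} + 2 \cdot 36 \left(-90 + 36\right) = \frac{42025}{287573764} + 2 \cdot 36 \left(-54\right) = \frac{42025}{287573764} - 3888 = - \frac{1118086752407}{287573764}$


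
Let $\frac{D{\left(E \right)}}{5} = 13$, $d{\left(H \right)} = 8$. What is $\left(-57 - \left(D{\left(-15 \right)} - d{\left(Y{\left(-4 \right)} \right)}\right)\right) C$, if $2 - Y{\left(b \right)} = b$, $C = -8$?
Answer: $912$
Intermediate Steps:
$Y{\left(b \right)} = 2 - b$
$D{\left(E \right)} = 65$ ($D{\left(E \right)} = 5 \cdot 13 = 65$)
$\left(-57 - \left(D{\left(-15 \right)} - d{\left(Y{\left(-4 \right)} \right)}\right)\right) C = \left(-57 - \left(65 - 8\right)\right) \left(-8\right) = \left(-57 - 57\right) \left(-8\right) = \left(-114\right) \left(-8\right) = 912$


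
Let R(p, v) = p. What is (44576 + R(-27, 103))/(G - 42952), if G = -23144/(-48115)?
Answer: -2143475135/2066612336 ≈ -1.0372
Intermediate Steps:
G = 23144/48115 (G = -23144*(-1/48115) = 23144/48115 ≈ 0.48101)
(44576 + R(-27, 103))/(G - 42952) = (44576 - 27)/(23144/48115 - 42952) = 44549/(-2066612336/48115) = 44549*(-48115/2066612336) = -2143475135/2066612336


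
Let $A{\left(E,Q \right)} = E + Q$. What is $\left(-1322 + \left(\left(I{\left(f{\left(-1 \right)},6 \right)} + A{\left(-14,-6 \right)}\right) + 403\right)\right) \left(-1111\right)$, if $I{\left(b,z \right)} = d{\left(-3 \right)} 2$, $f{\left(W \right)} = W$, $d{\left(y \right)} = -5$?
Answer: $1054339$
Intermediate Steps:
$I{\left(b,z \right)} = -10$ ($I{\left(b,z \right)} = \left(-5\right) 2 = -10$)
$\left(-1322 + \left(\left(I{\left(f{\left(-1 \right)},6 \right)} + A{\left(-14,-6 \right)}\right) + 403\right)\right) \left(-1111\right) = \left(-1322 + \left(\left(-10 - 20\right) + 403\right)\right) \left(-1111\right) = \left(-1322 + \left(-30 + 403\right)\right) \left(-1111\right) = \left(-1322 + 373\right) \left(-1111\right) = \left(-949\right) \left(-1111\right) = 1054339$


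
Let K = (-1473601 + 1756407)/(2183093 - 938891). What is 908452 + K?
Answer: 565149039055/622101 ≈ 9.0845e+5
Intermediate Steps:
K = 141403/622101 (K = 282806/1244202 = 282806*(1/1244202) = 141403/622101 ≈ 0.22730)
908452 + K = 908452 + 141403/622101 = 565149039055/622101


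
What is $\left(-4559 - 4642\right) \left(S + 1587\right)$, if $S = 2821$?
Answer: $-40558008$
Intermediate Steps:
$\left(-4559 - 4642\right) \left(S + 1587\right) = \left(-4559 - 4642\right) \left(2821 + 1587\right) = \left(-9201\right) 4408 = -40558008$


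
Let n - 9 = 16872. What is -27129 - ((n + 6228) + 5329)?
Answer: -55567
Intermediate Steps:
n = 16881 (n = 9 + 16872 = 16881)
-27129 - ((n + 6228) + 5329) = -27129 - ((16881 + 6228) + 5329) = -27129 - (23109 + 5329) = -27129 - 1*28438 = -27129 - 28438 = -55567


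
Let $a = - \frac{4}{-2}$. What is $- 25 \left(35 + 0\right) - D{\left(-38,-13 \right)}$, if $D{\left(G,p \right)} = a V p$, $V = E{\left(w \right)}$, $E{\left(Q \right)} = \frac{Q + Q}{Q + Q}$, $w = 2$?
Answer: $-849$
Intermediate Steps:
$a = 2$ ($a = \left(-4\right) \left(- \frac{1}{2}\right) = 2$)
$E{\left(Q \right)} = 1$ ($E{\left(Q \right)} = \frac{2 Q}{2 Q} = 2 Q \frac{1}{2 Q} = 1$)
$V = 1$
$D{\left(G,p \right)} = 2 p$ ($D{\left(G,p \right)} = 2 \cdot 1 p = 2 p$)
$- 25 \left(35 + 0\right) - D{\left(-38,-13 \right)} = - 25 \left(35 + 0\right) - 2 \left(-13\right) = \left(-25\right) 35 - -26 = -875 + 26 = -849$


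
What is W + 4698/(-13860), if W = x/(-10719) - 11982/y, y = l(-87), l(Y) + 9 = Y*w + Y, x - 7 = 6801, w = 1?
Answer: 32474569261/503471430 ≈ 64.501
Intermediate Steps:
x = 6808 (x = 7 + 6801 = 6808)
l(Y) = -9 + 2*Y (l(Y) = -9 + (Y*1 + Y) = -9 + (Y + Y) = -9 + 2*Y)
y = -183 (y = -9 + 2*(-87) = -9 - 174 = -183)
W = 42396398/653859 (W = 6808/(-10719) - 11982/(-183) = 6808*(-1/10719) - 11982*(-1/183) = -6808/10719 + 3994/61 = 42396398/653859 ≈ 64.840)
W + 4698/(-13860) = 42396398/653859 + 4698/(-13860) = 42396398/653859 + 4698*(-1/13860) = 42396398/653859 - 261/770 = 32474569261/503471430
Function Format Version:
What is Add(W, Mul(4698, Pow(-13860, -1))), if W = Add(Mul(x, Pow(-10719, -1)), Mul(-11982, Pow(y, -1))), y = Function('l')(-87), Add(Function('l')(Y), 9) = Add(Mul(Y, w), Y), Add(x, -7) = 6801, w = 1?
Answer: Rational(32474569261, 503471430) ≈ 64.501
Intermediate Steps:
x = 6808 (x = Add(7, 6801) = 6808)
Function('l')(Y) = Add(-9, Mul(2, Y)) (Function('l')(Y) = Add(-9, Add(Mul(Y, 1), Y)) = Add(-9, Add(Y, Y)) = Add(-9, Mul(2, Y)))
y = -183 (y = Add(-9, Mul(2, -87)) = Add(-9, -174) = -183)
W = Rational(42396398, 653859) (W = Add(Mul(6808, Pow(-10719, -1)), Mul(-11982, Pow(-183, -1))) = Add(Mul(6808, Rational(-1, 10719)), Mul(-11982, Rational(-1, 183))) = Add(Rational(-6808, 10719), Rational(3994, 61)) = Rational(42396398, 653859) ≈ 64.840)
Add(W, Mul(4698, Pow(-13860, -1))) = Add(Rational(42396398, 653859), Mul(4698, Pow(-13860, -1))) = Add(Rational(42396398, 653859), Mul(4698, Rational(-1, 13860))) = Add(Rational(42396398, 653859), Rational(-261, 770)) = Rational(32474569261, 503471430)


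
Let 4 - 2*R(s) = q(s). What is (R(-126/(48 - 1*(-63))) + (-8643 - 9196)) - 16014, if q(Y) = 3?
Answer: -67705/2 ≈ -33853.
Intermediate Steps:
R(s) = 1/2 (R(s) = 2 - 1/2*3 = 2 - 3/2 = 1/2)
(R(-126/(48 - 1*(-63))) + (-8643 - 9196)) - 16014 = (1/2 + (-8643 - 9196)) - 16014 = (1/2 - 17839) - 16014 = -35677/2 - 16014 = -67705/2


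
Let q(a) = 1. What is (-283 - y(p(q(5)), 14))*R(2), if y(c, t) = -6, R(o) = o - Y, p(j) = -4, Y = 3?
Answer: 277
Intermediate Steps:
R(o) = -3 + o (R(o) = o - 1*3 = o - 3 = -3 + o)
(-283 - y(p(q(5)), 14))*R(2) = (-283 - 1*(-6))*(-3 + 2) = (-283 + 6)*(-1) = -277*(-1) = 277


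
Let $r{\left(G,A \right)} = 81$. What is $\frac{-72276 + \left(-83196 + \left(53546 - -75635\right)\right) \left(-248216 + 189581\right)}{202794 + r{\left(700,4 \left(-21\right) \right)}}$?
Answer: $- \frac{898800917}{67625} \approx -13291.0$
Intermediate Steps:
$\frac{-72276 + \left(-83196 + \left(53546 - -75635\right)\right) \left(-248216 + 189581\right)}{202794 + r{\left(700,4 \left(-21\right) \right)}} = \frac{-72276 + \left(-83196 + \left(53546 - -75635\right)\right) \left(-248216 + 189581\right)}{202794 + 81} = \frac{-72276 + \left(-83196 + \left(53546 + 75635\right)\right) \left(-58635\right)}{202875} = \left(-72276 + \left(-83196 + 129181\right) \left(-58635\right)\right) \frac{1}{202875} = \left(-72276 + 45985 \left(-58635\right)\right) \frac{1}{202875} = \left(-72276 - 2696330475\right) \frac{1}{202875} = \left(-2696402751\right) \frac{1}{202875} = - \frac{898800917}{67625}$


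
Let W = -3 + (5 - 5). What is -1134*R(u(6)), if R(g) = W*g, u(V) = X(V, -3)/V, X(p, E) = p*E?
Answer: -10206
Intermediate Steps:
X(p, E) = E*p
W = -3 (W = -3 + 0 = -3)
u(V) = -3 (u(V) = (-3*V)/V = -3)
R(g) = -3*g
-1134*R(u(6)) = -(-3402)*(-3) = -1134*9 = -10206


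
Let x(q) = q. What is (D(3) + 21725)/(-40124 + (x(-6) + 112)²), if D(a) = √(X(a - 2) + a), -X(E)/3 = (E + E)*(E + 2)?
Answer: -21725/28888 - I*√15/28888 ≈ -0.75204 - 0.00013407*I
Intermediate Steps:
X(E) = -6*E*(2 + E) (X(E) = -3*(E + E)*(E + 2) = -3*2*E*(2 + E) = -6*E*(2 + E))
D(a) = √(a - 6*a*(-2 + a)) (D(a) = √(-6*(a - 2)*(2 + (a - 2)) + a) = √(-6*(-2 + a)*(2 + (-2 + a)) + a) = √(-6*(-2 + a)*a + a) = √(-6*a*(-2 + a) + a) = √(a - 6*a*(-2 + a)))
(D(3) + 21725)/(-40124 + (x(-6) + 112)²) = (√(3*(13 - 6*3)) + 21725)/(-40124 + (-6 + 112)²) = (√(3*(13 - 18)) + 21725)/(-40124 + 106²) = (√(3*(-5)) + 21725)/(-40124 + 11236) = (√(-15) + 21725)/(-28888) = (I*√15 + 21725)*(-1/28888) = (21725 + I*√15)*(-1/28888) = -21725/28888 - I*√15/28888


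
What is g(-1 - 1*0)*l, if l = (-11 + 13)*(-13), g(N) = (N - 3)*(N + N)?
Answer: -208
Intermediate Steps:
g(N) = 2*N*(-3 + N) (g(N) = (-3 + N)*(2*N) = 2*N*(-3 + N))
l = -26 (l = 2*(-13) = -26)
g(-1 - 1*0)*l = (2*(-1 - 1*0)*(-3 + (-1 - 1*0)))*(-26) = (2*(-1 + 0)*(-3 + (-1 + 0)))*(-26) = (2*(-1)*(-3 - 1))*(-26) = (2*(-1)*(-4))*(-26) = 8*(-26) = -208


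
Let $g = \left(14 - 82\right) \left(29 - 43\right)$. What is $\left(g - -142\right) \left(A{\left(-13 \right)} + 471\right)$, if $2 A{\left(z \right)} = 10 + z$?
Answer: $513633$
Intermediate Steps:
$A{\left(z \right)} = 5 + \frac{z}{2}$ ($A{\left(z \right)} = \frac{10 + z}{2} = 5 + \frac{z}{2}$)
$g = 952$ ($g = \left(-68\right) \left(-14\right) = 952$)
$\left(g - -142\right) \left(A{\left(-13 \right)} + 471\right) = \left(952 - -142\right) \left(\left(5 + \frac{1}{2} \left(-13\right)\right) + 471\right) = \left(952 + 142\right) \left(\left(5 - \frac{13}{2}\right) + 471\right) = 1094 \left(- \frac{3}{2} + 471\right) = 1094 \cdot \frac{939}{2} = 513633$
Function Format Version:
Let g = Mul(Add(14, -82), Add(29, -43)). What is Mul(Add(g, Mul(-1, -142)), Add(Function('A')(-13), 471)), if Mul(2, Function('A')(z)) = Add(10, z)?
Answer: 513633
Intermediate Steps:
Function('A')(z) = Add(5, Mul(Rational(1, 2), z)) (Function('A')(z) = Mul(Rational(1, 2), Add(10, z)) = Add(5, Mul(Rational(1, 2), z)))
g = 952 (g = Mul(-68, -14) = 952)
Mul(Add(g, Mul(-1, -142)), Add(Function('A')(-13), 471)) = Mul(Add(952, Mul(-1, -142)), Add(Add(5, Mul(Rational(1, 2), -13)), 471)) = Mul(Add(952, 142), Add(Add(5, Rational(-13, 2)), 471)) = Mul(1094, Add(Rational(-3, 2), 471)) = Mul(1094, Rational(939, 2)) = 513633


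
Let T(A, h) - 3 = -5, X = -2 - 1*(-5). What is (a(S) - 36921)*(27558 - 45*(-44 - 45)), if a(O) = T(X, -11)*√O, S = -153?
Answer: -1165337523 - 189378*I*√17 ≈ -1.1653e+9 - 7.8083e+5*I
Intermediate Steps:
X = 3 (X = -2 + 5 = 3)
T(A, h) = -2 (T(A, h) = 3 - 5 = -2)
a(O) = -2*√O
(a(S) - 36921)*(27558 - 45*(-44 - 45)) = (-6*I*√17 - 36921)*(27558 - 45*(-44 - 45)) = (-6*I*√17 - 36921)*(27558 - 45*(-89)) = (-6*I*√17 - 36921)*(27558 + 4005) = (-36921 - 6*I*√17)*31563 = -1165337523 - 189378*I*√17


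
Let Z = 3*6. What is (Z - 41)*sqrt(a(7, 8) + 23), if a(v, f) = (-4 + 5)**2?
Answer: -46*sqrt(6) ≈ -112.68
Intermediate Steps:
a(v, f) = 1 (a(v, f) = 1**2 = 1)
Z = 18
(Z - 41)*sqrt(a(7, 8) + 23) = (18 - 41)*sqrt(1 + 23) = -46*sqrt(6)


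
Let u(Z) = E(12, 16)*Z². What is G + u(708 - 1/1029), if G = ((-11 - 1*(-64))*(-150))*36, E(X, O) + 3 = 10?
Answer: 487465947361/151263 ≈ 3.2226e+6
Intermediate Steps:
E(X, O) = 7 (E(X, O) = -3 + 10 = 7)
G = -286200 (G = ((-11 + 64)*(-150))*36 = (53*(-150))*36 = -7950*36 = -286200)
u(Z) = 7*Z²
G + u(708 - 1/1029) = -286200 + 7*(708 - 1/1029)² = -286200 + 7*(728531/1029)² = -286200 + 7*(530757417961/1058841) = -286200 + 530757417961/151263 = 487465947361/151263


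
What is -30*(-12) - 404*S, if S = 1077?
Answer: -434748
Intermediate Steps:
-30*(-12) - 404*S = -30*(-12) - 404*1077 = 360 - 435108 = -434748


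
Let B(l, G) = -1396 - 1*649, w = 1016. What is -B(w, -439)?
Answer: 2045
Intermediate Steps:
B(l, G) = -2045 (B(l, G) = -1396 - 649 = -2045)
-B(w, -439) = -1*(-2045) = 2045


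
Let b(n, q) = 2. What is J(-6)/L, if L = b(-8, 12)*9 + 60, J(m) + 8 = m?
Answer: -7/39 ≈ -0.17949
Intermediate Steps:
J(m) = -8 + m
L = 78 (L = 2*9 + 60 = 18 + 60 = 78)
J(-6)/L = (-8 - 6)/78 = -14*1/78 = -7/39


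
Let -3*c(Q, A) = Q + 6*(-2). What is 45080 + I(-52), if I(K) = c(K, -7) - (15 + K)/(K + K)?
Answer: 14071505/312 ≈ 45101.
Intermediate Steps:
c(Q, A) = 4 - Q/3 (c(Q, A) = -(Q + 6*(-2))/3 = -(Q - 12)/3 = -(-12 + Q)/3 = 4 - Q/3)
I(K) = 4 - K/3 - (15 + K)/(2*K) (I(K) = (4 - K/3) - (15 + K)/(K + K) = (4 - K/3) - (15 + K)/(2*K) = 4 - K/3 - (15 + K)/(2*K))
45080 + I(-52) = 45080 + (1/6)*(-45 - 52*(21 - 2*(-52)))/(-52) = 45080 + (1/6)*(-1/52)*(-45 - 52*(21 + 104)) = 45080 + (1/6)*(-1/52)*(-45 - 52*125) = 45080 + (1/6)*(-1/52)*(-45 - 6500) = 45080 + (1/6)*(-1/52)*(-6545) = 45080 + 6545/312 = 14071505/312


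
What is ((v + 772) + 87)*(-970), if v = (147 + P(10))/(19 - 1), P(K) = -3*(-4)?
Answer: -2525395/3 ≈ -8.4180e+5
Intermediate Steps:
P(K) = 12
v = 53/6 (v = (147 + 12)/(19 - 1) = 159/18 = 159*(1/18) = 53/6 ≈ 8.8333)
((v + 772) + 87)*(-970) = ((53/6 + 772) + 87)*(-970) = (4685/6 + 87)*(-970) = (5207/6)*(-970) = -2525395/3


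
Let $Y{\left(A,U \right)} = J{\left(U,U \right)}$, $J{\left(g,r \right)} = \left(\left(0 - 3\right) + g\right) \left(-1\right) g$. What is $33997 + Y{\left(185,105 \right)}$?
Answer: $23287$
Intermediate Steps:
$J{\left(g,r \right)} = g \left(3 - g\right)$ ($J{\left(g,r \right)} = \left(-3 + g\right) \left(-1\right) g = \left(3 - g\right) g = g \left(3 - g\right)$)
$Y{\left(A,U \right)} = U \left(3 - U\right)$
$33997 + Y{\left(185,105 \right)} = 33997 + 105 \left(3 - 105\right) = 33997 + 105 \left(-102\right) = 33997 - 10710 = 23287$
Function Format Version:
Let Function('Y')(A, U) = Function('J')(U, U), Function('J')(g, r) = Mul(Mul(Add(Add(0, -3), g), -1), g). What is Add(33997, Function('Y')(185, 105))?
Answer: 23287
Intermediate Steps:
Function('J')(g, r) = Mul(g, Add(3, Mul(-1, g))) (Function('J')(g, r) = Mul(Mul(Add(-3, g), -1), g) = Mul(Add(3, Mul(-1, g)), g) = Mul(g, Add(3, Mul(-1, g))))
Function('Y')(A, U) = Mul(U, Add(3, Mul(-1, U)))
Add(33997, Function('Y')(185, 105)) = Add(33997, Mul(105, Add(3, Mul(-1, 105)))) = Add(33997, Mul(105, Add(3, -105))) = Add(33997, Mul(105, -102)) = Add(33997, -10710) = 23287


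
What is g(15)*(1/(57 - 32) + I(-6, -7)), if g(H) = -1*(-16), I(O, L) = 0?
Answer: 16/25 ≈ 0.64000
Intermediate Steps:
g(H) = 16
g(15)*(1/(57 - 32) + I(-6, -7)) = 16*(1/(57 - 32) + 0) = 16*(1/25 + 0) = 16*(1/25) = 16/25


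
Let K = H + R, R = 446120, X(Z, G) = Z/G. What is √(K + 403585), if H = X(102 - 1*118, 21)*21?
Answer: √849689 ≈ 921.79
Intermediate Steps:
H = -16 (H = ((102 - 1*118)/21)*21 = ((102 - 118)*(1/21))*21 = -16*1/21*21 = -16/21*21 = -16)
K = 446104 (K = -16 + 446120 = 446104)
√(K + 403585) = √(446104 + 403585) = √849689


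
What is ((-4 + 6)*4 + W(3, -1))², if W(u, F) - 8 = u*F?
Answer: 169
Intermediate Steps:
W(u, F) = 8 + F*u (W(u, F) = 8 + u*F = 8 + F*u)
((-4 + 6)*4 + W(3, -1))² = ((-4 + 6)*4 + (8 - 1*3))² = (2*4 + (8 - 3))² = (8 + 5)² = 13² = 169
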